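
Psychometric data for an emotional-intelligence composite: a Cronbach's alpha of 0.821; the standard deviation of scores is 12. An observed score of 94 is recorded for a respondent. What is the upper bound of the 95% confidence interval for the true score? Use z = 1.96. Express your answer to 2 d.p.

The standard error of measurement is 12.0000×√(1 − 0.8210) ≃ 12.0000×0.4231 ≃ 5.0770.
Half-width = 1.96×5.0770 ≃ 9.9509
Upper bound: 94 + 9.9509 = 103.9509

103.95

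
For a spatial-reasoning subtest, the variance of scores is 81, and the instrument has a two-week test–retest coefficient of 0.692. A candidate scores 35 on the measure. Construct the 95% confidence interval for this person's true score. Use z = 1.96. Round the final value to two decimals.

[25.21, 44.79]

σ = 81^(1/2) = 9.0000
SEM = 9.0000*√(1 − 0.6920) ≈ 4.9948
Margin = 1.96 * 4.9948 ≈ 9.7898
95% CI: 35 ± 9.7898 = [25.2102, 44.7898]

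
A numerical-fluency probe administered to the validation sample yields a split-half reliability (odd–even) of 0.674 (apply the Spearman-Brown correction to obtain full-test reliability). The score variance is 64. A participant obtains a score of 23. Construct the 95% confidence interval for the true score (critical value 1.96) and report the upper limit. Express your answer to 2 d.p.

SD = √64 = 8.00000
Full-length reliability (Spearman-Brown) = 2(0.674)/(1+0.674) ≈ 0.80526
SEM = 8.00000×√(1 − 0.80526) ≈ 3.53038
Half-width = 1.96×3.53038 ≈ 6.91954
Upper bound: 23 + 6.91954 = 29.91954

29.92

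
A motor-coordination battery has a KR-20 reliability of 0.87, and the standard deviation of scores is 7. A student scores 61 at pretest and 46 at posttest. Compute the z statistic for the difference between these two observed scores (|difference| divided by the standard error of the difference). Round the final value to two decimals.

4.20

SEM = 7.000·√(1 − 0.870) ≃ 2.524
Standard error of the difference = 2.524·√2 ≃ 3.569
z = 15 / 3.569 ≃ 4.202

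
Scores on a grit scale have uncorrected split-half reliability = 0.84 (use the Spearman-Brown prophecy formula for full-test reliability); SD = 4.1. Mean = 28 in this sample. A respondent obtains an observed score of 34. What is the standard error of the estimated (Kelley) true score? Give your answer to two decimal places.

1.16

r_full = 2·0.84 / (1 + 0.84) ≈ 0.9130
SE_est = 4.1000·√[r(1 − r)] ≈ 1.1553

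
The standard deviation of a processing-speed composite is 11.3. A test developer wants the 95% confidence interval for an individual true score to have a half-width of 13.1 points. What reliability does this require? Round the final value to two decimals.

Required SEM = 13.1 / 1.96 ≈ 6.6837
r = 1 − (6.6837/11.3)² ≈ 1 − 0.3498 ≈ 0.6502

0.65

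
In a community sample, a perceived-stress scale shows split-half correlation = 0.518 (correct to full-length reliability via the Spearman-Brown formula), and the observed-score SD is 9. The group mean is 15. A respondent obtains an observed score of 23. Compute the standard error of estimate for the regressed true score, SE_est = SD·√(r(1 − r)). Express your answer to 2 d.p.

Spearman-Brown: r = 2(0.518) / (1 + 0.518) = 1.036 / 1.518 ≃ 0.682
SE_est = SD · √(r(1 − r)) = 9.000 · √0.217 ≃ 9.000 · 0.466 ≃ 4.190

4.19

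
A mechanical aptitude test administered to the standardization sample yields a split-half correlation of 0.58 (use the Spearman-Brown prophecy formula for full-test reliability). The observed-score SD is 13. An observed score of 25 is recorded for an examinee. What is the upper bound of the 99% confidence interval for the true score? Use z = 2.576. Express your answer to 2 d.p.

42.27

Full-length reliability (Spearman-Brown) = 2(0.58)/(1+0.58) ≈ 0.7342
The standard error of measurement is 13.0000·√(1 − 0.7342) ≈ 13.0000·0.5156 ≈ 6.7025.
Margin = 2.576 · 6.7025 ≈ 17.2657
Upper bound: 25 + 17.2657 = 42.2657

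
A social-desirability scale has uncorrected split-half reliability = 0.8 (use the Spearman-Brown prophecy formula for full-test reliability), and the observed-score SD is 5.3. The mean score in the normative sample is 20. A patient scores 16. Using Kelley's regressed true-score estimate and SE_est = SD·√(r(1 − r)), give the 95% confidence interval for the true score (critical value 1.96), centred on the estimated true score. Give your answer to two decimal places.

[13.18, 19.71]

Spearman-Brown: r = 2(0.8) / (1 + 0.8) = 1.6000 / 1.8000 ≈ 0.8889
T̂ = 0.8889(16) + 0.1111(20) ≈ 16.4444
SE_est = SD × √(r(1 − r)) = 5.3000 × √0.0988 ≈ 5.3000 × 0.3143 ≈ 1.6656
CI = 16.4444 ± 1.96 × 1.6656 → [13.1798, 19.7091]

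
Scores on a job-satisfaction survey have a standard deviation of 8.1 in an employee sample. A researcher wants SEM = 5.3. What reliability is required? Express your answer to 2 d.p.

0.57

Required reliability = 1 − (SEM/SD)² = 1 − 0.428 ≃ 0.572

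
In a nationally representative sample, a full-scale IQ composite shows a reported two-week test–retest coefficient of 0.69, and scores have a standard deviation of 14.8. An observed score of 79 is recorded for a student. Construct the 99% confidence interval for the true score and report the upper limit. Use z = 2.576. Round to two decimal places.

100.23

SEM = 14.8000 × √(1 − 0.6900) = 14.8000 × √0.3100 ≈ 14.8000 × 0.5568 ≈ 8.2403
Margin = 2.576 × 8.2403 ≈ 21.2270
Upper bound: 79 + 21.2270 = 100.2270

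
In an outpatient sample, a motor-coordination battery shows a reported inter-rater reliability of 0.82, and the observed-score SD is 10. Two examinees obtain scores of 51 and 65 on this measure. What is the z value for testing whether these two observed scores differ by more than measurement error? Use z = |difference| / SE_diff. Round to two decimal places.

2.33

SEM = 10.0000×√(1 − 0.8200) ≈ 4.2426
Standard error of the difference = 4.2426·√2 ≈ 6.0000
z = 14 / 6.0000 ≈ 2.3333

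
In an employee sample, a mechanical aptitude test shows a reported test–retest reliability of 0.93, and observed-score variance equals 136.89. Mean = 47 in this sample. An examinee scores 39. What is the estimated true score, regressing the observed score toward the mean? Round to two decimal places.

39.56

T̂ = 0.930(39) + 0.070(47) ≈ 39.560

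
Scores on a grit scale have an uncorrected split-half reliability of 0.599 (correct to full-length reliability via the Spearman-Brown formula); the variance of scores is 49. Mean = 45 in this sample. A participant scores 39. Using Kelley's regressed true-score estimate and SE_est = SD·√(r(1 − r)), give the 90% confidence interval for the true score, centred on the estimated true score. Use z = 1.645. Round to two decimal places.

SD = √49 = 7.0000
Full-length reliability (Spearman-Brown) = 2(0.599)/(1+0.599) ≈ 0.7492
T̂ = r·X + (1 − r)·M = 0.7492*39 + 0.2508*45 ≈ 29.2195 + 11.2852 ≈ 40.5047
SE_est = SD * √(r(1 − r)) = 7.0000 * √0.1879 ≈ 7.0000 * 0.4335 ≈ 3.0342
90% CI: 40.5047 ± 4.9913 ≈ (35.5134, 45.4960)

[35.51, 45.50]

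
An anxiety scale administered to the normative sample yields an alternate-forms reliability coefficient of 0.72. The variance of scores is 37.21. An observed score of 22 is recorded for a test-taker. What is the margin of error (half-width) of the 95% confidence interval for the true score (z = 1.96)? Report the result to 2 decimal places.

σ = 37.21^(1/2) = 6.1000
SEM = 6.1000*√(1 − 0.7200) ≈ 3.2278
Half-width = 1.96*3.2278 ≈ 6.3265

6.33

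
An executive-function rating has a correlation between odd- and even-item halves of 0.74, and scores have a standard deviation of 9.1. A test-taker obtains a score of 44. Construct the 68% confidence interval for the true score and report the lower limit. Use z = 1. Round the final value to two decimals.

40.48

Spearman-Brown: r = 2(0.74) / (1 + 0.74) = 1.4800 / 1.7400 ≈ 0.8506
SEM = 9.1000 × √(1 − 0.8506) = 9.1000 × √0.1494 ≈ 9.1000 × 0.3866 ≈ 3.5177
1 × SEM ≈ 3.5177
Lower limit = 44 − 3.5177 ≈ 40.4823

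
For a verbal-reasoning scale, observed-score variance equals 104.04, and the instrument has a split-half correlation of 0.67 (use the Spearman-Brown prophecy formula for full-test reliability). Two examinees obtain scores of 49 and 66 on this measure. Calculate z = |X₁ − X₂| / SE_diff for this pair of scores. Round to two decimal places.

2.65

SD = √104.04 = 10.2000
Full-length reliability (Spearman-Brown) = 2(0.67)/(1+0.67) ≈ 0.8024
The standard error of measurement is 10.2000·√(1 − 0.8024) ≈ 10.2000·0.4445 ≈ 4.5342.
Standard error of the difference = 4.5342·√2 ≈ 6.4123
z = 17 / 6.4123 ≈ 2.6512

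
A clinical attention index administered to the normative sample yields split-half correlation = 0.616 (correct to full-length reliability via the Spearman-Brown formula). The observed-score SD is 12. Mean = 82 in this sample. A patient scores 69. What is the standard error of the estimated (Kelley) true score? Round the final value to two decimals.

5.11

Full-length reliability (Spearman-Brown) = 2(0.616)/(1+0.616) ≈ 0.7624
SE_est = 12.0000·√[r(1 − r)] ≈ 5.1075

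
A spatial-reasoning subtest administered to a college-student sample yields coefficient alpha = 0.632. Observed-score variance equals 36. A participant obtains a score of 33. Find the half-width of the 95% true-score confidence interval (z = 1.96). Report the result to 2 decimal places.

SD = √36 = 6.000
SEM = 6.000 · √(1 − 0.632) = 6.000 · √0.368 ≈ 6.000 · 0.607 ≈ 3.640
1.96 · SEM ≈ 7.134

7.13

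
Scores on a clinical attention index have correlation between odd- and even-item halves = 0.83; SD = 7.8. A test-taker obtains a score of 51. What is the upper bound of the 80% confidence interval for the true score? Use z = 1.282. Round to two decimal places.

54.05

Full-length reliability (Spearman-Brown) = 2(0.83)/(1+0.83) ≃ 0.907
SEM = 7.800 · √(1 − 0.907) = 7.800 · √0.093 ≃ 7.800 · 0.305 ≃ 2.377
1.282 · SEM ≃ 3.048
Upper limit = 51 + 3.048 ≃ 54.048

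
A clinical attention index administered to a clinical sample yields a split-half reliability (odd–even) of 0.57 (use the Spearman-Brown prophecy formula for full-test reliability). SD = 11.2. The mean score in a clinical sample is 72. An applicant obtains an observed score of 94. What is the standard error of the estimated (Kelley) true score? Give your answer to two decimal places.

r_full = 2·0.57 / (1 + 0.57) ≈ 0.72611
SE_est = 11.20000·√[r(1 − r)] ≈ 4.99465

4.99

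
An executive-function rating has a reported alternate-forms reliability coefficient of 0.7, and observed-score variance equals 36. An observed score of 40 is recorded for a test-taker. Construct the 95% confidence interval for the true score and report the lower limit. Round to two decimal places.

33.56

SD = √36 = 6.0000
The standard error of measurement is 6.0000×√(1 − 0.7000) ≈ 6.0000×0.5477 ≈ 3.2863.
1.96 × SEM ≈ 6.4412
Lower bound: 40 − 6.4412 = 33.5588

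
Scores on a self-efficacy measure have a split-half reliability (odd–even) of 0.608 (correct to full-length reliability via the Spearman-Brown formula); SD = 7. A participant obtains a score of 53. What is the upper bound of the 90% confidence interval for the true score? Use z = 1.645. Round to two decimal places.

58.69

Spearman-Brown: r = 2(0.608) / (1 + 0.608) = 1.216 / 1.608 ≃ 0.756
The standard error of measurement is 7.000×√(1 − 0.756) ≃ 7.000×0.494 ≃ 3.456.
1.645 × SEM ≃ 5.685
Upper limit = 53 + 5.685 ≃ 58.685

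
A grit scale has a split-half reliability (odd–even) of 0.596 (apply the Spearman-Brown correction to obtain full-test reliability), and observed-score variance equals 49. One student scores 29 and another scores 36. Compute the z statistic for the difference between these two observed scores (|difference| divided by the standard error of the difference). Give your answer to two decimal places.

1.41

SD = √49 ≃ 7.0000
Full-length reliability (Spearman-Brown) = 2(0.596)/(1+0.596) ≃ 0.7469
SEM = 7.0000×√(1 − 0.7469) ≃ 3.5219
SE_diff = √2 × SEM ≃ 4.9807
z = 7 / 4.9807 ≃ 1.4054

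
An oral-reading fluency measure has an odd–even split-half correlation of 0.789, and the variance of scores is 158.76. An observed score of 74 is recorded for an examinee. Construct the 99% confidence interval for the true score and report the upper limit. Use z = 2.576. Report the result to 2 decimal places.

85.15

σ = 158.76^(1/2) = 12.600
r_full = 2·0.789 / (1 + 0.789) ≈ 0.882
SEM = 12.600 × √(1 − 0.882) = 12.600 × √0.118 ≈ 12.600 × 0.343 ≈ 4.327
2.576 × SEM ≈ 11.147
Upper bound: 74 + 11.147 = 85.147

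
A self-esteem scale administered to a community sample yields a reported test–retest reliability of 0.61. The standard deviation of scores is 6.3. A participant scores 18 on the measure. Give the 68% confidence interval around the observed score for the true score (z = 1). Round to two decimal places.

SEM = 6.300 × √(1 − 0.610) = 6.300 × √0.390 ≈ 6.300 × 0.624 ≈ 3.934
1 × SEM ≈ 3.934
68% CI: 18 ± 3.934 = [14.066, 21.934]

[14.07, 21.93]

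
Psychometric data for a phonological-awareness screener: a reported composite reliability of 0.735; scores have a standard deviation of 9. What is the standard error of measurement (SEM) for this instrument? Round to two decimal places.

SEM = 9.00000 · √(1 − 0.73500) = 9.00000 · √0.26500 ≈ 9.00000 · 0.51478 ≈ 4.63303

4.63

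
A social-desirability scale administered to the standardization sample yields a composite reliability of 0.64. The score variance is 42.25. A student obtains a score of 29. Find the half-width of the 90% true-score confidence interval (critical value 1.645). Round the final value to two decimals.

σ = 42.25^(1/2) = 6.5000
SEM = 6.5000×√(1 − 0.6400) ≃ 3.9000
Margin = 1.645 × 3.9000 ≃ 6.4155

6.42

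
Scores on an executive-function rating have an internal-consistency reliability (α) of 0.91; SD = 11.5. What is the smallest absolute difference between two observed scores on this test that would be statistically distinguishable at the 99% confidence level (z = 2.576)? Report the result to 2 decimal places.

12.57

SEM = 11.500 * √(1 − 0.910) = 11.500 * √0.090 ≃ 11.500 * 0.300 ≃ 3.450
SE_diff = SEM * √2 ≃ 3.450 * 1.414 ≃ 4.879
Minimum reliable difference = 2.576 * SE_diff ≃ 2.576 * 4.879 ≃ 12.568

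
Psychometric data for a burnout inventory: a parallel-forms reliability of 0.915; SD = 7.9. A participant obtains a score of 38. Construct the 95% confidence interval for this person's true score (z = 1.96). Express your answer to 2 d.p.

SEM = 7.900 · √(1 − 0.915) = 7.900 · √0.085 ≈ 7.900 · 0.292 ≈ 2.303
Half-width = 1.96·2.303 ≈ 4.514
CI = 38 ± 4.514 → [33.486, 42.514]

[33.49, 42.51]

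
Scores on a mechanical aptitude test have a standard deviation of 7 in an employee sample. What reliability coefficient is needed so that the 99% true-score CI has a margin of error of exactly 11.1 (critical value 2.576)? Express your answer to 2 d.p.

0.62

Required SEM = 11.1 / 2.576 ≈ 4.3090
r = 1 − (SEM / SD)² = 1 − (4.3090 / 7)² ≈ 1 − 0.3789 ≈ 0.6211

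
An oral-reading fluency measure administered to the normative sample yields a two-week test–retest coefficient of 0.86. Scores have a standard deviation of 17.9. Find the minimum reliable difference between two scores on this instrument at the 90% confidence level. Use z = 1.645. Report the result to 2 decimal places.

15.58

The standard error of measurement is 17.90000×√(1 − 0.86000) ≈ 17.90000×0.37417 ≈ 6.69757.
Standard error of the difference = 6.69757·√2 ≈ 9.47179
Minimum reliable difference = 1.645 × SE_diff ≈ 1.645 × 9.47179 ≈ 15.58109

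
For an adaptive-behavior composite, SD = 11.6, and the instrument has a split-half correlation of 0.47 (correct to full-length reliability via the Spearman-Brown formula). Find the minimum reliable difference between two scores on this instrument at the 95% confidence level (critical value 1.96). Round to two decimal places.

19.31

Full-length reliability (Spearman-Brown) = 2(0.47)/(1+0.47) ≈ 0.6395
The standard error of measurement is 11.6000·√(1 − 0.6395) ≈ 11.6000·0.6005 ≈ 6.9653.
SE_diff = SEM · √2 ≈ 6.9653 · 1.4142 ≈ 9.8504
Smallest detectable difference = 1.96·9.8504 ≈ 19.3067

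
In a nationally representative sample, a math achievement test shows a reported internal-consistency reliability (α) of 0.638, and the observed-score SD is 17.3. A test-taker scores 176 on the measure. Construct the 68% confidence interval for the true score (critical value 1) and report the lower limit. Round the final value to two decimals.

165.59

SEM = 17.300×√(1 − 0.638) ≈ 10.409
1 × SEM ≈ 10.409
Lower bound: 176 − 10.409 = 165.591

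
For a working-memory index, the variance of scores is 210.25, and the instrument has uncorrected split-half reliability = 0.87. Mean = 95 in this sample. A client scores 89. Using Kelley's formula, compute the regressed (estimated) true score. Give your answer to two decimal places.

r_full = 2·0.87 / (1 + 0.87) ≈ 0.930
Estimated true score = 0.930*89 + (1 − 0.930)*95 ≈ 89.417

89.42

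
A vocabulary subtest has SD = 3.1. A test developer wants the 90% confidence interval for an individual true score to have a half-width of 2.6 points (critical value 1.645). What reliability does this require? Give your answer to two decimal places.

0.74

SEM needed = half-width / z = 2.6/1.645 ≈ 1.581
r = 1 − (SEM / SD)² = 1 − (1.581 / 3.1)² ≈ 1 − 0.260 ≈ 0.740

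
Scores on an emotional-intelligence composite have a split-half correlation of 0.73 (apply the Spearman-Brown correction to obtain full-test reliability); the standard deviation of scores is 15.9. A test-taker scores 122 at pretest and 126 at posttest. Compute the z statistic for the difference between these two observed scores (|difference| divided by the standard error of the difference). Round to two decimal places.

r_full = 2·0.73 / (1 + 0.73) ≈ 0.844
SEM = 15.900 * √(1 − 0.844) = 15.900 * √0.156 ≈ 15.900 * 0.395 ≈ 6.281
SE_diff = SEM * √2 ≈ 6.281 * 1.414 ≈ 8.883
z = |122 − 126| / 8.883 = 4 / 8.883 ≈ 0.450

0.45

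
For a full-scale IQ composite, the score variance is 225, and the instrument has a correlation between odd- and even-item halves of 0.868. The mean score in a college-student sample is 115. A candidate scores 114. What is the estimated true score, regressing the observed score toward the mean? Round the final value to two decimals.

114.07

Full-length reliability (Spearman-Brown) = 2(0.868)/(1+0.868) ≈ 0.92934
Estimated true score = 0.92934*114 + (1 − 0.92934)*115 ≈ 114.07066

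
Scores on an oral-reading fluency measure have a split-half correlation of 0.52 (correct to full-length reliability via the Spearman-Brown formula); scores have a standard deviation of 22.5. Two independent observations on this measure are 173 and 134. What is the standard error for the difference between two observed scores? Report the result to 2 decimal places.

Spearman-Brown: r = 2(0.52) / (1 + 0.52) = 1.040 / 1.520 ≈ 0.684
SEM = 22.500×√(1 − 0.684) ≈ 12.644
SE_diff = √2 × SEM ≈ 17.881

17.88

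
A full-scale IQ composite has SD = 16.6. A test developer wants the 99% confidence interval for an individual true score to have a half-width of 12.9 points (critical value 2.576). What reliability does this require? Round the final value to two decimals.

0.91

SEM needed = half-width / z = 12.9/2.576 ≈ 5.00776
r = 1 − (5.00776/16.6)² ≈ 1 − 0.09101 ≈ 0.90899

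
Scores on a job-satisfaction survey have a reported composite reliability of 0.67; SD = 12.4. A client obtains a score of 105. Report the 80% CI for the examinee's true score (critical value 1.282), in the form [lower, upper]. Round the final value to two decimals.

SEM = 12.400 * √(1 − 0.670) = 12.400 * √0.330 ≃ 12.400 * 0.574 ≃ 7.123
Half-width = 1.282*7.123 ≃ 9.132
CI = 105 ± 9.132 → [95.868, 114.132]

[95.87, 114.13]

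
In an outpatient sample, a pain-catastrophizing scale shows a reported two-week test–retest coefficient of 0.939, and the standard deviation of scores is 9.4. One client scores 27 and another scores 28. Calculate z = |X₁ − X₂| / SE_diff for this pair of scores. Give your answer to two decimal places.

0.30

The standard error of measurement is 9.40000×√(1 − 0.93900) ≃ 9.40000×0.24698 ≃ 2.32163.
Standard error of the difference = 2.32163·√2 ≃ 3.28328
z = 1 / 3.28328 ≃ 0.30457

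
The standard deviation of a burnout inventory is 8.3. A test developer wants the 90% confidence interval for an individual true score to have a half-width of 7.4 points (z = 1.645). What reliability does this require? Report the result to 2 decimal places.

0.71

SEM needed = half-width / z = 7.4/1.645 ≃ 4.498
r = 1 − (SEM / SD)² = 1 − (4.498 / 8.3)² ≃ 1 − 0.294 ≃ 0.706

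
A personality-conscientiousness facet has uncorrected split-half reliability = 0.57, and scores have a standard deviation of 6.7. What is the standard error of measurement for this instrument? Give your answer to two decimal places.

3.51

Spearman-Brown: r = 2(0.57) / (1 + 0.57) = 1.14000 / 1.57000 ≈ 0.72611
SEM = 6.70000 * √(1 − 0.72611) = 6.70000 * √0.27389 ≈ 6.70000 * 0.52334 ≈ 3.50638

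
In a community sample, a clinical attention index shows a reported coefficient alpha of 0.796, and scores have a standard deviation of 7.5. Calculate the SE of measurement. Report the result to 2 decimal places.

3.39

The standard error of measurement is 7.5000*√(1 − 0.7960) ≈ 7.5000*0.4517 ≈ 3.3875.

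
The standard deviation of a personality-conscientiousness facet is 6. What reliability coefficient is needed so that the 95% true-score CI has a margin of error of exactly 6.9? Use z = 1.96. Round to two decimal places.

0.66

Required SEM = 6.9 / 1.96 ≈ 3.520
Required reliability = 1 − (SEM/SD)² = 1 − 0.344 ≈ 0.656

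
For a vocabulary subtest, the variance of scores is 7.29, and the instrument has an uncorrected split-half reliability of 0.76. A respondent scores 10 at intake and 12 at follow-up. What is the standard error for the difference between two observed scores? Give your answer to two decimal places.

1.41

SD = √7.29 = 2.700
Full-length reliability (Spearman-Brown) = 2(0.76)/(1+0.76) ≈ 0.864
SEM = 2.700 · √(1 − 0.864) = 2.700 · √0.136 ≈ 2.700 · 0.369 ≈ 0.997
SE_diff = SEM · √2 ≈ 0.997 · 1.414 ≈ 1.410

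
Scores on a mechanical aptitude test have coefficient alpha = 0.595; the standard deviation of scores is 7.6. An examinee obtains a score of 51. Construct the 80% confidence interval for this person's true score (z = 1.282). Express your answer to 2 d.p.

SEM = 7.6000×√(1 − 0.5950) ≃ 4.8366
Margin = 1.282 × 4.8366 ≃ 6.2005
Interval: (44.7995, 57.2005)

[44.80, 57.20]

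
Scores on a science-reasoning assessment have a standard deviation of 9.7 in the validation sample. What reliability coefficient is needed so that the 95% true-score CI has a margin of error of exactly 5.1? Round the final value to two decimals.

0.93

Required SEM = 5.1 / 1.96 ≃ 2.602
r = 1 − (2.602/9.7)² ≃ 1 − 0.072 ≃ 0.928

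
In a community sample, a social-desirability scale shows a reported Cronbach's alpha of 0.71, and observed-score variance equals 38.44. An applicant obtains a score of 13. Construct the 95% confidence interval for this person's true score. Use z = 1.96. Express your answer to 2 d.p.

[6.46, 19.54]

σ = 38.44^(1/2) = 6.2000
SEM = 6.2000×√(1 − 0.7100) ≈ 3.3388
1.96 × SEM ≈ 6.5441
CI = 13 ± 6.5441 → [6.4559, 19.5441]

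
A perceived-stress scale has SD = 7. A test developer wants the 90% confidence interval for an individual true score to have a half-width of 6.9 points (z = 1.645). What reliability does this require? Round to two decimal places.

SEM needed = half-width / z = 6.9/1.645 ≈ 4.19453
Required reliability = 1 − (SEM/SD)² = 1 − 0.35906 ≈ 0.64094

0.64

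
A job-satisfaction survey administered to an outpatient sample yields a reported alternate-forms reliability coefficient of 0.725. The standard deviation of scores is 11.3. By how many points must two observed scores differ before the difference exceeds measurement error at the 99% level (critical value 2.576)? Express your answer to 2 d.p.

SEM = 11.3000×√(1 − 0.7250) ≈ 5.9258
SE_diff = SEM × √2 ≈ 5.9258 × 1.4142 ≈ 8.3803
Minimum reliable difference = 2.576 × SE_diff ≈ 2.576 × 8.3803 ≈ 21.5877

21.59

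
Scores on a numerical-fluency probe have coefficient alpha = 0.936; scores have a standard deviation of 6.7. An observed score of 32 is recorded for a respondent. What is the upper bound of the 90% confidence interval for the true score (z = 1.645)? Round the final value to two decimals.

SEM = 6.7000 × √(1 − 0.9360) = 6.7000 × √0.0640 ≈ 6.7000 × 0.2530 ≈ 1.6950
Half-width = 1.645×1.6950 ≈ 2.7882
Upper limit = 32 + 2.7882 ≈ 34.7882

34.79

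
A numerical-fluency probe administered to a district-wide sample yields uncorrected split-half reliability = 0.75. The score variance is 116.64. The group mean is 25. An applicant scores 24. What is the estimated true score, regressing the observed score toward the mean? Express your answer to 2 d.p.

24.14

Spearman-Brown: r = 2(0.75) / (1 + 0.75) = 1.500 / 1.750 ≈ 0.857
T̂ = r·X + (1 − r)·M = 0.857·24 + 0.143·25 ≈ 20.571 + 3.571 ≈ 24.143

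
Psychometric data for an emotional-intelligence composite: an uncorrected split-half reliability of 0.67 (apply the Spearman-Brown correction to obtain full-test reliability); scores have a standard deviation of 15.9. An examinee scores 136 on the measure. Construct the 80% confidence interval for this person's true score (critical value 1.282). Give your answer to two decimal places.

[126.94, 145.06]

Full-length reliability (Spearman-Brown) = 2(0.67)/(1+0.67) ≈ 0.8024
The standard error of measurement is 15.9000×√(1 − 0.8024) ≈ 15.9000×0.4445 ≈ 7.0680.
1.282 × SEM ≈ 9.0612
CI = 136 ± 9.0612 → [126.9388, 145.0612]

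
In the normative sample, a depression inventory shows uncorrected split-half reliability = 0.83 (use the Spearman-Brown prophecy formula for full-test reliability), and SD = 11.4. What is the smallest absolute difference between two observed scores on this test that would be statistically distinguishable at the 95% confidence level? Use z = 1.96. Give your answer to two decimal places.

9.63

Full-length reliability (Spearman-Brown) = 2(0.83)/(1+0.83) ≈ 0.90710
SEM = 11.40000*√(1 − 0.90710) ≈ 3.47459
SE_diff = √2 * SEM ≈ 4.91381
Minimum reliable difference = 1.96 * SE_diff ≈ 1.96 * 4.91381 ≈ 9.63108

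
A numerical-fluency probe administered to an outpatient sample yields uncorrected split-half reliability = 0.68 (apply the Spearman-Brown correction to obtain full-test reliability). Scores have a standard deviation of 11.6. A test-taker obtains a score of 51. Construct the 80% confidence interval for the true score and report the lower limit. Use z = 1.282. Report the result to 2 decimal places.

44.51

Spearman-Brown: r = 2(0.68) / (1 + 0.68) = 1.3600 / 1.6800 ≈ 0.8095
SEM = 11.6000*√(1 − 0.8095) ≈ 5.0627
Half-width = 1.282*5.0627 ≈ 6.4903
Lower bound: 51 − 6.4903 = 44.5097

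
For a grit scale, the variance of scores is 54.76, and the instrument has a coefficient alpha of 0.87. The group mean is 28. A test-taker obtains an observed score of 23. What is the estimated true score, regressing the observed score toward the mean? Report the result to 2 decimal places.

23.65

T̂ = r·X + (1 − r)·M = 0.87000×23 + 0.13000×28 = 20.01000 + 3.64000 ≈ 23.65000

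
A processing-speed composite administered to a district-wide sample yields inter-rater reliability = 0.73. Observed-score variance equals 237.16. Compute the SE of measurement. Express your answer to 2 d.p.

8.00

σ = 237.16^(1/2) = 15.4000
SEM = 15.4000 × √(1 − 0.7300) = 15.4000 × √0.2700 ≈ 15.4000 × 0.5196 ≈ 8.0021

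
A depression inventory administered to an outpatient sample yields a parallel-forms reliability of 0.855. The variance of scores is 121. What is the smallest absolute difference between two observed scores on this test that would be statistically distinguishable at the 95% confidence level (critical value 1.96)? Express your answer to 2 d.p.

SD = √121 ≈ 11.000
SEM = 11.000·√(1 − 0.855) ≈ 4.189
SE_diff = √2 · SEM ≈ 5.924
Smallest detectable difference = 1.96·5.924 ≈ 11.610

11.61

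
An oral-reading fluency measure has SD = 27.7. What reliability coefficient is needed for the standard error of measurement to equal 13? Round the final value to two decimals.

0.78

r = 1 − (SEM / SD)² = 1 − (13.00000 / 27.7)² ≈ 1 − 0.22026 ≈ 0.77974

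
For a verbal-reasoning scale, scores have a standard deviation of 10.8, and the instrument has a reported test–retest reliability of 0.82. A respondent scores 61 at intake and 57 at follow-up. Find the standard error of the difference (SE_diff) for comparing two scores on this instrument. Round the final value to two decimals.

SEM = 10.8000 × √(1 − 0.8200) = 10.8000 × √0.1800 ≈ 10.8000 × 0.4243 ≈ 4.5821
SE_diff = √2 × SEM ≈ 6.4800

6.48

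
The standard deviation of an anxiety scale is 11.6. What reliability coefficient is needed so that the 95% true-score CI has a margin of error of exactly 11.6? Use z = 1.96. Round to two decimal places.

SEM needed = half-width / z = 11.6/1.96 ≈ 5.918
r = 1 − (5.918/11.6)² ≈ 1 − 0.260 ≈ 0.740

0.74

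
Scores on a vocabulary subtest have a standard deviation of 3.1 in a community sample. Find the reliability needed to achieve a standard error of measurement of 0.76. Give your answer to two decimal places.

0.94

Required reliability = 1 − (SEM/SD)² = 1 − 0.0601 ≃ 0.9399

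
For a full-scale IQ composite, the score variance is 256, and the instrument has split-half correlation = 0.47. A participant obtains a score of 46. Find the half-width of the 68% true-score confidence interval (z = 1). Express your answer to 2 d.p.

SD = √256 = 16.000
Spearman-Brown: r = 2(0.47) / (1 + 0.47) = 0.940 / 1.470 ≈ 0.639
SEM = 16.000 × √(1 − 0.639) = 16.000 × √0.361 ≈ 16.000 × 0.600 ≈ 9.607
Margin = 1 × 9.607 ≈ 9.607

9.61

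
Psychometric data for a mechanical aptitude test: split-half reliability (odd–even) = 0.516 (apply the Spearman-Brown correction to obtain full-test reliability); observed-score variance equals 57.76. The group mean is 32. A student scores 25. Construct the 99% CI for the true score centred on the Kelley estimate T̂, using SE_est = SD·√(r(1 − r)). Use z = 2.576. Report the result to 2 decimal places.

σ = 57.76^(1/2) = 7.6000
r_full = 2·0.516 / (1 + 0.516) ≈ 0.6807
T̂ = r·X + (1 − r)·M = 0.6807·25 + 0.3193·32 ≈ 17.0185 + 10.2164 ≈ 27.2348
SE_est = SD · √(r(1 − r)) = 7.6000 · √0.2173 ≈ 7.6000 · 0.4662 ≈ 3.5430
CI = 27.2348 ± 2.576 · 3.5430 → [18.1079, 36.3617]

[18.11, 36.36]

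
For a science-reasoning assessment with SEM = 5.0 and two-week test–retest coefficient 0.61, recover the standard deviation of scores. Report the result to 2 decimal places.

SD = 5.0 / √(1 − 0.61) ≈ 8.00641

8.01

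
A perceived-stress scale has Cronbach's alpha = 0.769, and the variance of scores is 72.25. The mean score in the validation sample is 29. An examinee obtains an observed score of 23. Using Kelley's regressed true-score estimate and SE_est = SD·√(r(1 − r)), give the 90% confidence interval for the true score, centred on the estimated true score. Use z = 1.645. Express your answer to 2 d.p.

SD = √72.25 = 8.500
T̂ = r·X + (1 − r)·M = 0.769*23 + 0.231*29 = 17.687 + 6.699 ≃ 24.386
SE_est = SD * √(r(1 − r)) = 8.500 * √0.178 ≃ 8.500 * 0.421 ≃ 3.583
CI = 24.386 ± 1.645 * 3.583 → [18.493, 30.279]

[18.49, 30.28]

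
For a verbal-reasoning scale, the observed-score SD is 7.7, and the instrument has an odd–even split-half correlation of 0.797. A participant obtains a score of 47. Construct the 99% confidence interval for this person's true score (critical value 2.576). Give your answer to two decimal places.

[40.33, 53.67]

Spearman-Brown: r = 2(0.797) / (1 + 0.797) = 1.5940 / 1.7970 ≈ 0.8870
SEM = 7.7000 * √(1 − 0.8870) = 7.7000 * √0.1130 ≈ 7.7000 * 0.3361 ≈ 2.5880
Half-width = 2.576*2.5880 ≈ 6.6667
Interval: (40.3333, 53.6667)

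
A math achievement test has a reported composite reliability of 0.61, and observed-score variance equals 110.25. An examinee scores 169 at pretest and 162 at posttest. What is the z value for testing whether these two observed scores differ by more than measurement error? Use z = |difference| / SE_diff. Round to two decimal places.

SD = √110.25 = 10.5000
SEM = 10.5000×√(1 − 0.6100) ≈ 6.5572
SE_diff = SEM × √2 ≈ 6.5572 × 1.4142 ≈ 9.2733
z = |169 − 162| / 9.2733 = 7 / 9.2733 ≈ 0.7549

0.75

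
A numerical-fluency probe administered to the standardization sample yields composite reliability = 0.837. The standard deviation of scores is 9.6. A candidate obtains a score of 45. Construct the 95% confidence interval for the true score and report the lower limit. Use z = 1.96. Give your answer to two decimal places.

37.40

SEM = 9.600 · √(1 − 0.837) = 9.600 · √0.163 ≈ 9.600 · 0.404 ≈ 3.876
Half-width = 1.96·3.876 ≈ 7.597
Lower bound: 45 − 7.597 = 37.403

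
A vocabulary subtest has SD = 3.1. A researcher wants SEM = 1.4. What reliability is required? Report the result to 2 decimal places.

Required reliability = 1 − (SEM/SD)² = 1 − 0.204 ≈ 0.796

0.80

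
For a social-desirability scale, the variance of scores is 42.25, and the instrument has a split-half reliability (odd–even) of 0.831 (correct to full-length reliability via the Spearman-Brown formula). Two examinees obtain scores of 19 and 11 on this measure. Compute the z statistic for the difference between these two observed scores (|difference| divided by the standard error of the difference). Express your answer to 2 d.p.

SD = √42.25 ≃ 6.5000
Full-length reliability (Spearman-Brown) = 2(0.831)/(1+0.831) ≃ 0.9077
The standard error of measurement is 6.5000*√(1 − 0.9077) ≃ 6.5000*0.3038 ≃ 1.9748.
SE_diff = √2 * SEM ≃ 2.7927
z = |19 − 11| / 2.7927 = 8 / 2.7927 ≃ 2.8646

2.86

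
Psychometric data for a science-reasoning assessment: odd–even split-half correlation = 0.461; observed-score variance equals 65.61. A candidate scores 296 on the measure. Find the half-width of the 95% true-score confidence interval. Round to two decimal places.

σ = 65.61^(1/2) = 8.1000
Spearman-Brown: r = 2(0.461) / (1 + 0.461) = 0.9220 / 1.4610 ≈ 0.6311
SEM = 8.1000 · √(1 − 0.6311) = 8.1000 · √0.3689 ≈ 8.1000 · 0.6074 ≈ 4.9199
Margin = 1.96 · 4.9199 ≈ 9.6430

9.64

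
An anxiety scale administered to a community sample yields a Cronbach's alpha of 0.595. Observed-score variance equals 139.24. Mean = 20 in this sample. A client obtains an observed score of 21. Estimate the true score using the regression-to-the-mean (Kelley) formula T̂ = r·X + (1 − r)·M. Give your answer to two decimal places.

20.60

T̂ = r·X + (1 − r)·M = 0.5950*21 + 0.4050*20 = 12.4950 + 8.1000 ≈ 20.5950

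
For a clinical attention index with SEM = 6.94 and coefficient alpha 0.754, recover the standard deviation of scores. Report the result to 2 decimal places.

σ = SEM·(1 − r)^(−1/2) ≈ 6.94·2.016 ≈ 13.992

13.99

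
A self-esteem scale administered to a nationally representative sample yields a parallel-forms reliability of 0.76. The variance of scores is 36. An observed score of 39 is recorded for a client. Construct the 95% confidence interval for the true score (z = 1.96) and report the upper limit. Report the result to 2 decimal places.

SD = √36 ≈ 6.00000
SEM = 6.00000 * √(1 − 0.76000) = 6.00000 * √0.24000 ≈ 6.00000 * 0.48990 ≈ 2.93939
Half-width = 1.96*2.93939 ≈ 5.76120
Upper limit = 39 + 5.76120 ≈ 44.76120

44.76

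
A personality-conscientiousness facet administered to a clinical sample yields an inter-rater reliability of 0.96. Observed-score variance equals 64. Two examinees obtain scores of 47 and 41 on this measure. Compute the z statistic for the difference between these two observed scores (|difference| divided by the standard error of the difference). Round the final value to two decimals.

SD = √64 = 8.000
SEM = 8.000 * √(1 − 0.960) = 8.000 * √0.040 ≈ 8.000 * 0.200 ≈ 1.600
SE_diff = SEM * √2 ≈ 1.600 * 1.414 ≈ 2.263
z = |47 − 41| / 2.263 = 6 / 2.263 ≈ 2.652

2.65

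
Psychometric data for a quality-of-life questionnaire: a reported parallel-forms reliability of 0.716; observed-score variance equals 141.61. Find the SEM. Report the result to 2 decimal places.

6.34

SD = √141.61 = 11.9000
The standard error of measurement is 11.9000*√(1 − 0.7160) ≈ 11.9000*0.5329 ≈ 6.3417.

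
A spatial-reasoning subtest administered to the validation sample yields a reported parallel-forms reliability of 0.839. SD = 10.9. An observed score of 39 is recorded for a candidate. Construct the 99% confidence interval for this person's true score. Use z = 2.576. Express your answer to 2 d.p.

The standard error of measurement is 10.900*√(1 − 0.839) ≈ 10.900*0.401 ≈ 4.374.
Half-width = 2.576*4.374 ≈ 11.266
99% CI: 39 ± 11.266 = [27.734, 50.266]

[27.73, 50.27]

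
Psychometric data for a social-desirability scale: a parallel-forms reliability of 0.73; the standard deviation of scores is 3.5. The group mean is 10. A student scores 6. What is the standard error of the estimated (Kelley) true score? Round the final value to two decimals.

SE_est = SD * √(r(1 − r)) = 3.500 * √0.197 ≈ 3.500 * 0.444 ≈ 1.554

1.55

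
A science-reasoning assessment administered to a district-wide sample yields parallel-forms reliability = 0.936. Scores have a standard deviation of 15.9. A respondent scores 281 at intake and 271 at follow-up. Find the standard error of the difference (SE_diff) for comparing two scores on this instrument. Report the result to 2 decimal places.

The standard error of measurement is 15.900·√(1 − 0.936) ≈ 15.900·0.253 ≈ 4.022.
SE_diff = √2 · SEM ≈ 5.689

5.69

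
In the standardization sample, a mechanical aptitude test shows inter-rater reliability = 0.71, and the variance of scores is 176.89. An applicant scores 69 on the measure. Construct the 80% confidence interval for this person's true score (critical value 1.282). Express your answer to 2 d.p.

SD = √176.89 ≃ 13.300
The standard error of measurement is 13.300·√(1 − 0.710) ≃ 13.300·0.539 ≃ 7.162.
1.282 · SEM ≃ 9.182
80% CI: 69 ± 9.182 = [59.818, 78.182]

[59.82, 78.18]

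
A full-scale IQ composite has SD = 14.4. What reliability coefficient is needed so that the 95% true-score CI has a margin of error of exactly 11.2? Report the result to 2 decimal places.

0.84

SEM needed = half-width / z = 11.2/1.96 ≃ 5.7143
r = 1 − (SEM / SD)² = 1 − (5.7143 / 14.4)² ≃ 1 − 0.1575 ≃ 0.8425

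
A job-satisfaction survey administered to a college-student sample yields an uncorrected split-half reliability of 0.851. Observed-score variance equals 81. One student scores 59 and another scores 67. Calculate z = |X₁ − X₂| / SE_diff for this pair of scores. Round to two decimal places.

SD = √81 ≃ 9.0000
Full-length reliability (Spearman-Brown) = 2(0.851)/(1+0.851) ≃ 0.9195
SEM = 9.0000 * √(1 − 0.9195) = 9.0000 * √0.0805 ≃ 9.0000 * 0.2837 ≃ 2.5535
Standard error of the difference = 2.5535·√2 ≃ 3.6112
z = |59 − 67| / 3.6112 = 8 / 3.6112 ≃ 2.2154

2.22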